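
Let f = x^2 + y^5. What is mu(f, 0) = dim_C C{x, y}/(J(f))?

4

The Hessian of f at 0 is [[2, 0], [0, 0]] with rank 1, so corank 1. A Groebner basis of the Jacobian ideal J(f) in C{x,y} is {y^4, x}; counting standard monomials gives mu = 4. Corank 1: A-series; mu = 4 gives A_4.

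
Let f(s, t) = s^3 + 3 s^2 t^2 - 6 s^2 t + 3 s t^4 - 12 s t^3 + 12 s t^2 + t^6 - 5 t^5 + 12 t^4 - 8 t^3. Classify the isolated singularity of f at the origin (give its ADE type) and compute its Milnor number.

Type E8, Milnor number mu = 8.

The Hessian of f at 0 is [[0, 0], [0, 0]] with rank 0, so corank 2. A Groebner basis of the Jacobian ideal J(f) in C{s,t} is {t^4, s^3 - 6*s^2*t - 6*s^2 + 24*s*t + 16*t^3 - 24*t^2, s^2/2 + s*t^2 - 2*s*t - 2*t^3 + 2*t^2}; counting standard monomials gives mu = 8. Corank 2; j^3 = (s - 2*t)^3 is a perfect cube, so E-series; the 5-jet and mu = 8 give E_8.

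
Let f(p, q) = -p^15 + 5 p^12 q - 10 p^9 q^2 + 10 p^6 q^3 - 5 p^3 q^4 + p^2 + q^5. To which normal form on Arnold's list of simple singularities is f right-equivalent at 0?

The Hessian of f at 0 has rank 1. Corank 1: A-series; mu = 4 gives A_4.

A4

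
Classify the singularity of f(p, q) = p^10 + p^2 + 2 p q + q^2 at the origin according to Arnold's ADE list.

The Hessian of f at 0 has rank 1. Corank 1: A-series; mu = 9 gives A_9.

A_{9}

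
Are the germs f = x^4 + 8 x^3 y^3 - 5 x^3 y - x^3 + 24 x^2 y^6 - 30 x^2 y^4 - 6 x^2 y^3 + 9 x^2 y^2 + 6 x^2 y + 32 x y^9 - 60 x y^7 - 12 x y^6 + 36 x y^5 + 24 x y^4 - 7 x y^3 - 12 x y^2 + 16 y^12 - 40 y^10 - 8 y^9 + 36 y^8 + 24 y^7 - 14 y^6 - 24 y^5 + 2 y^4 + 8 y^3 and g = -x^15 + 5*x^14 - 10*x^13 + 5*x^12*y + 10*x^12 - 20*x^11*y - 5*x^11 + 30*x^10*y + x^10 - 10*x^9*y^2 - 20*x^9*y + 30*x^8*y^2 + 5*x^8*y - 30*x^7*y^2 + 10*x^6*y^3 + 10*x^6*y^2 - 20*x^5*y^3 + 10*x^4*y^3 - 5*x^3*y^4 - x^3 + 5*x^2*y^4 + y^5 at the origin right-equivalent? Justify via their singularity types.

No.

The Hessian of f at 0 is [[0, 0], [0, 0]] with rank 0, so corank 2. A Groebner basis of the Jacobian ideal J(f) in C{x,y} is {3*x^2 - 12*x*y + y^4 - y^3 + 12*y^2, x^3 - 18*x^2 + 72*x*y - 2*y^3 - 72*y^2, x^2*y - 7*x^2 + 28*x*y - 5*y^3/3 - 28*y^2, -2*x^2 + x*y^2 + 8*x*y - 4*y^3/3 - 8*y^2}; counting standard monomials gives mu = 7. Corank 2; j^3 = -(x - 2*y)^3 is a perfect cube, so E-series; the 4-jet and mu = 7 give E_7. The Hessian of g at 0 is [[0, 0], [0, 0]] with rank 0, so corank 2. A Groebner basis of the Jacobian ideal J(g) in C{x,y} is {y^4, x^2}; counting standard monomials gives mu = 8. Corank 2; j^3 = -x^3 is a perfect cube, so E-series; the 5-jet and mu = 8 give E_8. f is E_7 but g is E_8, hence not right-equivalent.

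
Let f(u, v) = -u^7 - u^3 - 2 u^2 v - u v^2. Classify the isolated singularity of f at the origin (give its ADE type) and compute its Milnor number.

Type D_8, Milnor number mu = 8.

The Hessian of f at 0 is [[0, 0], [0, 0]] with rank 0, so corank 2. A Groebner basis of the Jacobian ideal J(f) in C{u,v} is {u*v/7 + v^6 + v^2/7, u*v^2 + v^3, u^2 + u*v}; counting standard monomials gives mu = 8. Corank 2; j^3 = -u*(u + v)^2 has shape L^2 M (L != M), so D-series; mu = 8 gives D_8.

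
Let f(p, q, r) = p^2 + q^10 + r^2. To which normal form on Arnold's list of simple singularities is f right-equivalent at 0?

The Hessian of f at 0 has rank 2. Corank 1: A-series; mu = 9 gives A_9.

A_{9}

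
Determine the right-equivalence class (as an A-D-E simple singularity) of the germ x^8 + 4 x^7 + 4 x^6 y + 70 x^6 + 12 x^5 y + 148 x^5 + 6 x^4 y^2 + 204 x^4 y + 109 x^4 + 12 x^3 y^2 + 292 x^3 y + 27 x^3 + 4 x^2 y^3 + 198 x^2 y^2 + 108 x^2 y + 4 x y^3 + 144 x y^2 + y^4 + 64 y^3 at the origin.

The Hessian of f at 0 has rank 0. Corank 2; j^3 = (3*x + 4*y)^3 is a perfect cube, so E-series; the 4-jet and mu = 6 give E_6.

E_{6}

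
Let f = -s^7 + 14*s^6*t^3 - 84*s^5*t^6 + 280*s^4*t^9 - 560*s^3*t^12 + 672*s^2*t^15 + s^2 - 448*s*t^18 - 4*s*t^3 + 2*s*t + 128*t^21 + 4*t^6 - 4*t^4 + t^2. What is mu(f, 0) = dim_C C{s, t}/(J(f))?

6

The Hessian of f at 0 has rank 1. Corank 1: A-series; mu = 6 gives A_6.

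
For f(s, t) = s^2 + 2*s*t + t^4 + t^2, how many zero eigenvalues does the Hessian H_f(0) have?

1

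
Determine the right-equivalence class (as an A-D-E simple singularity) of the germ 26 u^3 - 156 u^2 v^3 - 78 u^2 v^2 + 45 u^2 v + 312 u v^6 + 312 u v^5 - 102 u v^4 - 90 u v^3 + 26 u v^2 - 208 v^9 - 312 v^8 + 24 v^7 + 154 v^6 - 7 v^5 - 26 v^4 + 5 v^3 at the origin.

D_4

The Hessian of f at 0 is [[0, 0], [0, 0]] with rank 0, so corank 2. A Groebner basis of the Jacobian ideal J(f) in C{u,v} is {v^3, u^2 + v^2/3, u*v}; counting standard monomials gives mu = 4. Corank 2; j^3 = (2*u + v)*(13*u^2 + 16*u*v + 5*v^2) splits into three distinct lines over C (the quadratic factor has nonzero discriminant), so D_4.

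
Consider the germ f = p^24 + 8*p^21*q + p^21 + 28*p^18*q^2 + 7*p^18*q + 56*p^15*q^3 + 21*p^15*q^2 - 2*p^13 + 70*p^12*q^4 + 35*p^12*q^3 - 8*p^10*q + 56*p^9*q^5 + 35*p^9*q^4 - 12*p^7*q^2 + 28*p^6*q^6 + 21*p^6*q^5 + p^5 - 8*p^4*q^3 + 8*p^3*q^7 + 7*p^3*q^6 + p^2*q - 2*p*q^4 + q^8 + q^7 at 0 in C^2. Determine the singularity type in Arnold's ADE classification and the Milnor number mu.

The Hessian of f at 0 has rank 0. Corank 2; j^3 = p^2*q has shape L^2 M (L != M), so D-series; mu = 9 gives D_9.

Type D9, Milnor number mu = 9.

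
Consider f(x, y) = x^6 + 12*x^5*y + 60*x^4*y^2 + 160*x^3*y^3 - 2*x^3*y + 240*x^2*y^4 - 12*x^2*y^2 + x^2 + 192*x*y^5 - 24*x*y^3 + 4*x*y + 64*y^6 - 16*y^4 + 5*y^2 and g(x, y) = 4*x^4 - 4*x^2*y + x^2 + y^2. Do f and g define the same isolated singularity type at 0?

Yes.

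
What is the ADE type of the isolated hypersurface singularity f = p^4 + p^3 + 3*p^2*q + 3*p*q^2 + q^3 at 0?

E_{6}

The Hessian of f at 0 is [[0, 0], [0, 0]] with rank 0, so corank 2. A Groebner basis of the Jacobian ideal J(f) in C{p,q} is {q^4, p*q^2 + 2*q^3/3, p^2 + 2*p*q + q^2}; counting standard monomials gives mu = 6. Corank 2; j^3 = (p + q)^3 is a perfect cube, so E-series; the 4-jet and mu = 6 give E_6.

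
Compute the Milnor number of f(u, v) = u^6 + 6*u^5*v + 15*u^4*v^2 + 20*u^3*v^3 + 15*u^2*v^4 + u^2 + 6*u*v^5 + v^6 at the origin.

5

The Hessian of f at 0 has rank 1. Corank 1: A-series; mu = 5 gives A_5.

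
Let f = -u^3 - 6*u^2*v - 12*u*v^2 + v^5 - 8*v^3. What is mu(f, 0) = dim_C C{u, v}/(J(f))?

8

The Hessian of f at 0 has rank 0. Corank 2; j^3 = -(u + 2*v)^3 is a perfect cube, so E-series; the 5-jet and mu = 8 give E_8.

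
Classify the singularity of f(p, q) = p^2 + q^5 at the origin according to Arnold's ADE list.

A_4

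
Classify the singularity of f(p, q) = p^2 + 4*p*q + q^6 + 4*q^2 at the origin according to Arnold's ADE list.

The Hessian of f at 0 is [[2, 4], [4, 8]] with rank 1, so corank 1. A Groebner basis of the Jacobian ideal J(f) in C{p,q} is {q^5, p + 2*q}; counting standard monomials gives mu = 5. Corank 1: A-series; mu = 5 gives A_5.

A_5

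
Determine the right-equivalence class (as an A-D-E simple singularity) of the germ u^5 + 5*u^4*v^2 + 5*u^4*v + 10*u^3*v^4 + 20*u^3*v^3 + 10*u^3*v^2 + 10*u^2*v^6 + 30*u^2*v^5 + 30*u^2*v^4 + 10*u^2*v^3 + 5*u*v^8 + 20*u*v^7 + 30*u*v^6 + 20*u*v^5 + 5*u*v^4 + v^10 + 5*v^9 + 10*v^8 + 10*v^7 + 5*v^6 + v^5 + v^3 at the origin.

E8

The Hessian of f at 0 has rank 0. Corank 2; j^3 = v^3 is a perfect cube, so E-series; the 5-jet and mu = 8 give E_8.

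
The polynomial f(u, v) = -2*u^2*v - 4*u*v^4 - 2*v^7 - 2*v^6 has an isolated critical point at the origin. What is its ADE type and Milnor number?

Type D_7, Milnor number mu = 7.

The Hessian of f at 0 has rank 0. Corank 2; j^3 = -2*u^2*v has shape L^2 M (L != M), so D-series; mu = 7 gives D_7.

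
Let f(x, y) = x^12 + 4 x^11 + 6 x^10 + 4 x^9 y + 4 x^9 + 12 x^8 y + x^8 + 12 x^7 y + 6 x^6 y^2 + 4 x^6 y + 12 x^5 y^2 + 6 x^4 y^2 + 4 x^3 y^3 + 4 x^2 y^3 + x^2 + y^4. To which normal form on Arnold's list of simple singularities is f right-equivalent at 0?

The Hessian of f at 0 has rank 1. Corank 1: A-series; mu = 3 gives A_3.

A_3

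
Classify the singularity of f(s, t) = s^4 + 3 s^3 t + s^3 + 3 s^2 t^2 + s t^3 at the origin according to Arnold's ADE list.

The Hessian of f at 0 has rank 0. Corank 2; j^3 = s^3 is a perfect cube, so E-series; the 4-jet and mu = 7 give E_7.

E7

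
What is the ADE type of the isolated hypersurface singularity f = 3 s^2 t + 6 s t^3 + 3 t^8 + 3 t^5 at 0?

D_{9}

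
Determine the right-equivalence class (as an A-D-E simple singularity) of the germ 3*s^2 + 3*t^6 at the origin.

A_5

The Hessian of f at 0 has rank 1. Corank 1: A-series; mu = 5 gives A_5.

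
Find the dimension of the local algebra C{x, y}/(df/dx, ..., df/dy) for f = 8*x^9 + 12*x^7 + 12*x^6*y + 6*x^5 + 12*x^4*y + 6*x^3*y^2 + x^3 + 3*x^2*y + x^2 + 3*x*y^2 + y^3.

The Hessian of f at 0 has rank 1. Corank 1: A-series; mu = 2 gives A_2.

2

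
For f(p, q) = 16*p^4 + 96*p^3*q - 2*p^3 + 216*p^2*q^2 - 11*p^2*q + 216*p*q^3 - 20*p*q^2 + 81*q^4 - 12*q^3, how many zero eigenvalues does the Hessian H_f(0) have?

The Hessian at 0 is [[0, 0], [0, 0]] of rank 0; hence corank 2.

2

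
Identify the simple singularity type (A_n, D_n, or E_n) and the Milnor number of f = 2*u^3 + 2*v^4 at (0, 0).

Type E6, Milnor number mu = 6.

The Hessian of f at 0 is [[0, 0], [0, 0]] with rank 0, so corank 2. A Groebner basis of the Jacobian ideal J(f) in C{u,v} is {v^3, u^2}; counting standard monomials gives mu = 6. Corank 2; j^3 = 2*u^3 is a perfect cube, so E-series; the 4-jet and mu = 6 give E_6.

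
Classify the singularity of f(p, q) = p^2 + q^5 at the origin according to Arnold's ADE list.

The Hessian of f at 0 has rank 1. Corank 1: A-series; mu = 4 gives A_4.

A_4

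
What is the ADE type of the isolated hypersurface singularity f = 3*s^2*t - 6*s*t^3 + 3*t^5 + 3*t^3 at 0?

D_{4}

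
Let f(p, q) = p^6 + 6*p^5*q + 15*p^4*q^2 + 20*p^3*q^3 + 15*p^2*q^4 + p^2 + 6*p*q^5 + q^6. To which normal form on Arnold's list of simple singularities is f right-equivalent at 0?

A_5

The Hessian of f at 0 has rank 1. Corank 1: A-series; mu = 5 gives A_5.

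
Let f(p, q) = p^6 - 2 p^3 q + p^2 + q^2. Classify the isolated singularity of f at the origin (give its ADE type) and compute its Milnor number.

Type A_{1}, Milnor number mu = 1.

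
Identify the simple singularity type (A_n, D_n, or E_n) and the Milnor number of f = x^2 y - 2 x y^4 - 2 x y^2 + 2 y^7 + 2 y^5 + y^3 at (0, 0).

Type D_8, Milnor number mu = 8.

The Hessian of f at 0 has rank 0. Corank 2; j^3 = y*(x - y)^2 has shape L^2 M (L != M), so D-series; mu = 8 gives D_8.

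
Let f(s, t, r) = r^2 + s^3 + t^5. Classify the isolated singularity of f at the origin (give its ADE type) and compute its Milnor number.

Type E_8, Milnor number mu = 8.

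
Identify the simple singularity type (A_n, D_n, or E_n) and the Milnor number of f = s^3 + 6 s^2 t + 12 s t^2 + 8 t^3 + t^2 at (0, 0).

Type A2, Milnor number mu = 2.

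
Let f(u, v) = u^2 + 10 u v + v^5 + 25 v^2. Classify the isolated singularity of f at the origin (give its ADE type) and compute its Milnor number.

Type A_4, Milnor number mu = 4.

The Hessian of f at 0 is [[2, 10], [10, 50]] with rank 1, so corank 1. A Groebner basis of the Jacobian ideal J(f) in C{u,v} is {v^4, u + 5*v}; counting standard monomials gives mu = 4. Corank 1: A-series; mu = 4 gives A_4.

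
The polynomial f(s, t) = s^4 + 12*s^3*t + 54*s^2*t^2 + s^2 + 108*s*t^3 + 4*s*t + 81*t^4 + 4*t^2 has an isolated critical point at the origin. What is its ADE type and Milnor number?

Type A_{3}, Milnor number mu = 3.

The Hessian of f at 0 has rank 1. Corank 1: A-series; mu = 3 gives A_3.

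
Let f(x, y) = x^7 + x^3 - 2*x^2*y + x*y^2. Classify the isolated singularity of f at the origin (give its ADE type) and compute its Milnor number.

The Hessian of f at 0 has rank 0. Corank 2; j^3 = x*(x - y)^2 has shape L^2 M (L != M), so D-series; mu = 8 gives D_8.

Type D_{8}, Milnor number mu = 8.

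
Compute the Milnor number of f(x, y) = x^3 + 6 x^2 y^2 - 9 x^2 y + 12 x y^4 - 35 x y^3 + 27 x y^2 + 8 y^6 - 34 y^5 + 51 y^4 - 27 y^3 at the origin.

7

The Hessian of f at 0 has rank 0. Corank 2; j^3 = (x - 3*y)^3 is a perfect cube, so E-series; the 4-jet and mu = 7 give E_7.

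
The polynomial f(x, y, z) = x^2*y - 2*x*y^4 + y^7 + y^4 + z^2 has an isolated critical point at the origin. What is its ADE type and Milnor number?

Type D5, Milnor number mu = 5.

The Hessian of f at 0 is [[0, 0, 0], [0, 0, 0], [0, 0, 2]] with rank 1, so corank 2. A Groebner basis of the Jacobian ideal J(f) in C{x,y,z} is {x^3, x^2/4 + y^3, x*y, z}; counting standard monomials gives mu = 5. Corank 2; j^3 = x^2*y has shape L^2 M (L != M), so D-series; mu = 5 gives D_5.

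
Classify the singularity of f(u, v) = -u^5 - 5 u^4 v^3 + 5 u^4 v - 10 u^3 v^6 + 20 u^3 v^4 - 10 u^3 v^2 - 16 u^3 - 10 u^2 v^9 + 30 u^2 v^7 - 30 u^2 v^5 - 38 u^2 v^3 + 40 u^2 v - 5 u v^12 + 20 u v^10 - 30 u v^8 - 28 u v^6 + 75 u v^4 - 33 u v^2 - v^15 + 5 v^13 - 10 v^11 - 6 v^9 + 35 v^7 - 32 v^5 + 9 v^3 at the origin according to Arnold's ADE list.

The Hessian of f at 0 is [[0, 0], [0, 0]] with rank 0, so corank 2. A Groebner basis of the Jacobian ideal J(f) in C{u,v} is {1024*u*v/1029 + v^4 - 256*v^2/343, u*v^2 - 3*v^3/4, u^2 - 6179*u*v/4116 + 773*v^2/1372}; counting standard monomials gives mu = 6. Corank 2; j^3 = -(u - v)*(4*u - 3*v)^2 has shape L^2 M (L != M), so D-series; mu = 6 gives D_6.

D_6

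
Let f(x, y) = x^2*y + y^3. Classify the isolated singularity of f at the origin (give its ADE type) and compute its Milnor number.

Type D_{4}, Milnor number mu = 4.

The Hessian of f at 0 is [[0, 0], [0, 0]] with rank 0, so corank 2. A Groebner basis of the Jacobian ideal J(f) in C{x,y} is {y^3, x^2 + 3*y^2, x*y}; counting standard monomials gives mu = 4. Corank 2; j^3 = y*(x^2 + y^2) splits into three distinct lines over C (the quadratic factor has nonzero discriminant), so D_4.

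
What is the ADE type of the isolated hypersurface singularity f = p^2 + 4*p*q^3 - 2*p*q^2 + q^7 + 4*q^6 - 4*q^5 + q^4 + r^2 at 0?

The Hessian of f at 0 has rank 2. Corank 1: A-series; mu = 6 gives A_6.

A_{6}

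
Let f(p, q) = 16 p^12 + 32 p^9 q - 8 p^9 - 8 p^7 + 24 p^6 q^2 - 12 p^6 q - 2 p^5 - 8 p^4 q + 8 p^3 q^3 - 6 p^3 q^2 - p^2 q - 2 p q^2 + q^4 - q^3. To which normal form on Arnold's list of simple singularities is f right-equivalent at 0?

D_{5}

The Hessian of f at 0 is [[0, 0], [0, 0]] with rank 0, so corank 2. A Groebner basis of the Jacobian ideal J(f) in C{p,q} is {p^3 + p^2/4 - q^2/4, -p^2/4 + q^3 + q^2/4, p*q + q^2}; counting standard monomials gives mu = 5. Corank 2; j^3 = -q*(p + q)^2 has shape L^2 M (L != M), so D-series; mu = 5 gives D_5.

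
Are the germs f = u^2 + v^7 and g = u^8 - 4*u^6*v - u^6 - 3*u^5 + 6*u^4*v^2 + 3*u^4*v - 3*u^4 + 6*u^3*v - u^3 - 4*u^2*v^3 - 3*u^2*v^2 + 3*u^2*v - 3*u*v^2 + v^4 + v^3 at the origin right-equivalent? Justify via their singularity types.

No.

The Hessian of f at 0 is [[2, 0], [0, 0]] with rank 1, so corank 1. A Groebner basis of the Jacobian ideal J(f) in C{u,v} is {v^6, u}; counting standard monomials gives mu = 6. Corank 1: A-series; mu = 6 gives A_6. The Hessian of g at 0 is [[0, 0], [0, 0]] with rank 0, so corank 2. A Groebner basis of the Jacobian ideal J(g) in C{u,v} is {u^3 + 3*u^2/2 - 3*u*v + 3*v^2/2, u^2*v + u^2 - 2*u*v + v^2, u^2/2 + u*v^2 - u*v + v^2/2, v^3}; counting standard monomials gives mu = 6. Corank 2; j^3 = -(u - v)^3 is a perfect cube, so E-series; the 4-jet and mu = 6 give E_6. f is A_6 but g is E_6, hence not right-equivalent.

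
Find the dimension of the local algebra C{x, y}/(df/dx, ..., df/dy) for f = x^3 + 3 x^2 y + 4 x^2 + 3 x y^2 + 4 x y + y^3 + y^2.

2

The Hessian of f at 0 has rank 1. Corank 1: A-series; mu = 2 gives A_2.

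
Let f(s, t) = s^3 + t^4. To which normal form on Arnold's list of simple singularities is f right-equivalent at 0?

E_{6}

The Hessian of f at 0 has rank 0. Corank 2; j^3 = s^3 is a perfect cube, so E-series; the 4-jet and mu = 6 give E_6.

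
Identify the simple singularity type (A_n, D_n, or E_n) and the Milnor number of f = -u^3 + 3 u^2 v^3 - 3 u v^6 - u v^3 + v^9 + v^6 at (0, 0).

The Hessian of f at 0 has rank 0. Corank 2; j^3 = -u^3 is a perfect cube, so E-series; the 4-jet and mu = 7 give E_7.

Type E7, Milnor number mu = 7.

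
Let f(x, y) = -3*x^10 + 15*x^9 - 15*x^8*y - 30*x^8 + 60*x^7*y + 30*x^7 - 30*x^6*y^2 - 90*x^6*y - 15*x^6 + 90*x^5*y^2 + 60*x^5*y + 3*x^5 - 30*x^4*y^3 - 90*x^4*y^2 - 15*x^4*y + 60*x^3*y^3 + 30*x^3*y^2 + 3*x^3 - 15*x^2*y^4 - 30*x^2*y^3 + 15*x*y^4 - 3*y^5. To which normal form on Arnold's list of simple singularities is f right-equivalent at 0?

E8

The Hessian of f at 0 is [[0, 0], [0, 0]] with rank 0, so corank 2. A Groebner basis of the Jacobian ideal J(f) in C{x,y} is {y^5, x*y^3 - y^4/4, x^2}; counting standard monomials gives mu = 8. Corank 2; j^3 = 3*x^3 is a perfect cube, so E-series; the 5-jet and mu = 8 give E_8.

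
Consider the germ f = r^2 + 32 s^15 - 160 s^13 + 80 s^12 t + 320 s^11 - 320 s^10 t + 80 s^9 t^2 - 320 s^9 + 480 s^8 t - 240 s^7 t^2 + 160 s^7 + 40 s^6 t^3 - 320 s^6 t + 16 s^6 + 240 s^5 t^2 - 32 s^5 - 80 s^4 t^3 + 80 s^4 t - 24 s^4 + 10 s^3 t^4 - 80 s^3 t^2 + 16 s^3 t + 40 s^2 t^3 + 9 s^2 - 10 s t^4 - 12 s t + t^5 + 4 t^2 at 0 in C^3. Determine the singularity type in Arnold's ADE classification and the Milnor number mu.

The Hessian of f at 0 has rank 2. Corank 1: A-series; mu = 4 gives A_4.

Type A_{4}, Milnor number mu = 4.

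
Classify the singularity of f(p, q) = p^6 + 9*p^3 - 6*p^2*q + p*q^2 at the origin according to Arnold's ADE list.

D7

The Hessian of f at 0 has rank 0. Corank 2; j^3 = p*(3*p - q)^2 has shape L^2 M (L != M), so D-series; mu = 7 gives D_7.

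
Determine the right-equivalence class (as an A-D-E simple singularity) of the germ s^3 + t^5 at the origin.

The Hessian of f at 0 has rank 0. Corank 2; j^3 = s^3 is a perfect cube, so E-series; the 5-jet and mu = 8 give E_8.

E_{8}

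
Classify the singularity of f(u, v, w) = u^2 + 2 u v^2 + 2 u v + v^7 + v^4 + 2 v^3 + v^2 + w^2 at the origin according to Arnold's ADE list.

A6

The Hessian of f at 0 is [[2, 2, 0], [2, 2, 0], [0, 0, 2]] with rank 2, so corank 1. A Groebner basis of the Jacobian ideal J(f) in C{u,v,w} is {u^3 + 3*u^2*v - 3*u^2 - 4*u*v + u + v, u + v^2 + v, w}; counting standard monomials gives mu = 6. Corank 1: A-series; mu = 6 gives A_6.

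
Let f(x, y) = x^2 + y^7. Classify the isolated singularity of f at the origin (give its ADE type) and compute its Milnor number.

Type A_6, Milnor number mu = 6.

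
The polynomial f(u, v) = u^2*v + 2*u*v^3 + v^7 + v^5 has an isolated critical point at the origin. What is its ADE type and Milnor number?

The Hessian of f at 0 is [[0, 0], [0, 0]] with rank 0, so corank 2. A Groebner basis of the Jacobian ideal J(f) in C{u,v} is {u^2*v^2 + u^2/7 + u*v^2/7, u^3 - u^2/7 - u*v^2/7, u*v + v^3}; counting standard monomials gives mu = 8. Corank 2; j^3 = u^2*v has shape L^2 M (L != M), so D-series; mu = 8 gives D_8.

Type D_{8}, Milnor number mu = 8.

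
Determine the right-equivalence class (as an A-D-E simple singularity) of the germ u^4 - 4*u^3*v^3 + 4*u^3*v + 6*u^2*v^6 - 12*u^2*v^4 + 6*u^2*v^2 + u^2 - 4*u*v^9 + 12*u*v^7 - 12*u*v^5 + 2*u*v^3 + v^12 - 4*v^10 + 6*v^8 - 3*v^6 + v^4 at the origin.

A3

The Hessian of f at 0 is [[2, 0], [0, 0]] with rank 1, so corank 1. A Groebner basis of the Jacobian ideal J(f) in C{u,v} is {v^3, u}; counting standard monomials gives mu = 3. Corank 1: A-series; mu = 3 gives A_3.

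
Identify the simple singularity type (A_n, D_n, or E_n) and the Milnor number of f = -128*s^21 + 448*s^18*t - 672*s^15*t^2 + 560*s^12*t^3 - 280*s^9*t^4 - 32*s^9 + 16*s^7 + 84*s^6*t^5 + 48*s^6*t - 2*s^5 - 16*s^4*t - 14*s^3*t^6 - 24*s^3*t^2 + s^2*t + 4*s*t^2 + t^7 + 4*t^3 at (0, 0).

The Hessian of f at 0 has rank 0. Corank 2; j^3 = t*(s + 2*t)^2 has shape L^2 M (L != M), so D-series; mu = 8 gives D_8.

Type D_8, Milnor number mu = 8.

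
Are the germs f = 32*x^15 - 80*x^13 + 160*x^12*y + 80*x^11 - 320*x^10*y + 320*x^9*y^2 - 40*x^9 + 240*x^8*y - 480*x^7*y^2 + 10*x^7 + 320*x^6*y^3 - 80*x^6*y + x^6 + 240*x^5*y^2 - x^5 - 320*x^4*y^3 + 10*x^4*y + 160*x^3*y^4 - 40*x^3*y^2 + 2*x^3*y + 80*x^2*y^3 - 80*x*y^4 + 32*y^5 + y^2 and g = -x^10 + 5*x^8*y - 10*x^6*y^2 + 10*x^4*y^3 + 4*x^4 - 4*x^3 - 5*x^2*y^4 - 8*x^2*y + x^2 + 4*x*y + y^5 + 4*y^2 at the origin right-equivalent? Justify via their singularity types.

The Hessian of f at 0 is [[0, 0], [0, 2]] with rank 1, so corank 1. A Groebner basis of the Jacobian ideal J(f) in C{x,y} is {x^3 + y, x*y, y^2}; counting standard monomials gives mu = 4. Corank 1: A-series; mu = 4 gives A_4. The Hessian of g at 0 is [[2, 4], [4, 8]] with rank 1, so corank 1. A Groebner basis of the Jacobian ideal J(g) in C{x,y} is {x/64 + y^3 - y^2/8 + y/32, x^2 - x/2 - y, x*y + x/8 + y^2 + y/4}; counting standard monomials gives mu = 4. Corank 1: A-series; mu = 4 gives A_4. Both have type A_4, hence right-equivalent.

Yes.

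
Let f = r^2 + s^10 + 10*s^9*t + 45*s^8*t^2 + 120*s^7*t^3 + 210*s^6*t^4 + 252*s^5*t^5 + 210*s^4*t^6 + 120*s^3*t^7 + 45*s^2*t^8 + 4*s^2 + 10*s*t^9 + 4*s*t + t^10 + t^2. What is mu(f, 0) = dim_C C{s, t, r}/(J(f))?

9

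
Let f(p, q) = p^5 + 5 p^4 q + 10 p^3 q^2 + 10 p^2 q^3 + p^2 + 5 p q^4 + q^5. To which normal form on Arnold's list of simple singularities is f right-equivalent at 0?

A_4

The Hessian of f at 0 has rank 1. Corank 1: A-series; mu = 4 gives A_4.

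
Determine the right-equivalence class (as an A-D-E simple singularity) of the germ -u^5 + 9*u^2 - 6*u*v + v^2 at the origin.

A4

The Hessian of f at 0 is [[18, -6], [-6, 2]] with rank 1, so corank 1. A Groebner basis of the Jacobian ideal J(f) in C{u,v} is {v^4, u - v/3}; counting standard monomials gives mu = 4. Corank 1: A-series; mu = 4 gives A_4.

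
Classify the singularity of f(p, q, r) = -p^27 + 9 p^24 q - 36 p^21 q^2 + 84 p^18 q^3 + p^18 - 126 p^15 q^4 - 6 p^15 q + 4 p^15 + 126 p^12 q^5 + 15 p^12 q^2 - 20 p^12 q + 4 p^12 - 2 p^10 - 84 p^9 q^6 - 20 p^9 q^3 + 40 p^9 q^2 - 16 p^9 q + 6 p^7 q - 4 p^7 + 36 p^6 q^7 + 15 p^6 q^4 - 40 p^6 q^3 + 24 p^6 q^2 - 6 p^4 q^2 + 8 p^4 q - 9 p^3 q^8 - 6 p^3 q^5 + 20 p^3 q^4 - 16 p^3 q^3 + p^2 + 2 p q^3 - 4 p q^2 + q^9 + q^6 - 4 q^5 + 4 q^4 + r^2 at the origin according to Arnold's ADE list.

The Hessian of f at 0 has rank 2. Corank 1: A-series; mu = 8 gives A_8.

A_{8}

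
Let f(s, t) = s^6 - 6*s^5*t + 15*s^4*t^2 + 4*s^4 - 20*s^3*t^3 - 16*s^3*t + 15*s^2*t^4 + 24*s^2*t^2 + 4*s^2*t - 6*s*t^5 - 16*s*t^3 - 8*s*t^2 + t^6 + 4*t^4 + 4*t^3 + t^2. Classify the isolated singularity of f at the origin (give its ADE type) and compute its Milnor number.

Type A_5, Milnor number mu = 5.

The Hessian of f at 0 is [[0, 0], [0, 2]] with rank 1, so corank 1. A Groebner basis of the Jacobian ideal J(f) in C{s,t} is {s*t^2, t^3, s^2 - 2*s*t + t^2 + t/2}; counting standard monomials gives mu = 5. Corank 1: A-series; mu = 5 gives A_5.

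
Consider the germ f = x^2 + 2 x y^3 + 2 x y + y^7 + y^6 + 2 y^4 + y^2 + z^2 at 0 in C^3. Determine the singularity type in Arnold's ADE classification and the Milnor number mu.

The Hessian of f at 0 has rank 2. Corank 1: A-series; mu = 6 gives A_6.

Type A_6, Milnor number mu = 6.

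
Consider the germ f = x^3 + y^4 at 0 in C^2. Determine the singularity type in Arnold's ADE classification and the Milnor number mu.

Type E_{6}, Milnor number mu = 6.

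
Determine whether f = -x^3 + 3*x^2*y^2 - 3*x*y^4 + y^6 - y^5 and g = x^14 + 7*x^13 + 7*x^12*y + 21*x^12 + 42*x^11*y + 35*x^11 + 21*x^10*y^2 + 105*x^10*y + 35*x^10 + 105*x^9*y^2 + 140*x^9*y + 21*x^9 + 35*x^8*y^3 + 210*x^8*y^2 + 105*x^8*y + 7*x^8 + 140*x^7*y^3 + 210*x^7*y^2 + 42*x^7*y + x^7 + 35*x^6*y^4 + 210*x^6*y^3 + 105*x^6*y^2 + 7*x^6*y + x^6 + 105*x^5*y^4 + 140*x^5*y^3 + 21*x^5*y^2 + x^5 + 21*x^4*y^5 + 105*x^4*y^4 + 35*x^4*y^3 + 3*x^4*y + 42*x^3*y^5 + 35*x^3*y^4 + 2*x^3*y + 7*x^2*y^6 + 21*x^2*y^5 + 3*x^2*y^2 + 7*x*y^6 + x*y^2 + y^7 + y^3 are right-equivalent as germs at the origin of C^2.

The Hessian of f at 0 has rank 0. Corank 2; j^3 = -x^3 is a perfect cube, so E-series; the 5-jet and mu = 8 give E_8. The Hessian of g at 0 has rank 0. Corank 2; j^3 = y^2*(x + y) has shape L^2 M (L != M), so D-series; mu = 8 gives D_8. f is E_8 but g is D_8, hence not right-equivalent.

No.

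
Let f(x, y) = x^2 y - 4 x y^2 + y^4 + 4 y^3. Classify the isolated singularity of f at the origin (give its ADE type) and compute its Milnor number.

Type D_{5}, Milnor number mu = 5.

The Hessian of f at 0 is [[0, 0], [0, 0]] with rank 0, so corank 2. A Groebner basis of the Jacobian ideal J(f) in C{x,y} is {x^3 + 2*x^2 - 8*y^2, x^2/4 + y^3 - y^2, x*y - 2*y^2}; counting standard monomials gives mu = 5. Corank 2; j^3 = y*(x - 2*y)^2 has shape L^2 M (L != M), so D-series; mu = 5 gives D_5.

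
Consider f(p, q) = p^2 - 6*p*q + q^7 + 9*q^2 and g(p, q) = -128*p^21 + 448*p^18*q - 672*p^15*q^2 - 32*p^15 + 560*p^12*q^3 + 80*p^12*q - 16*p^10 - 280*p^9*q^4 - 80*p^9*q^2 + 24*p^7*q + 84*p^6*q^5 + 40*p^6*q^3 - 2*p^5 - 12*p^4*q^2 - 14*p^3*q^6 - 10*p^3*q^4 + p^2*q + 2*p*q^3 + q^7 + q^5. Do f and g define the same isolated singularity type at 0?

No.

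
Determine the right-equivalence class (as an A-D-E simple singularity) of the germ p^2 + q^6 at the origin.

A_{5}

The Hessian of f at 0 has rank 1. Corank 1: A-series; mu = 5 gives A_5.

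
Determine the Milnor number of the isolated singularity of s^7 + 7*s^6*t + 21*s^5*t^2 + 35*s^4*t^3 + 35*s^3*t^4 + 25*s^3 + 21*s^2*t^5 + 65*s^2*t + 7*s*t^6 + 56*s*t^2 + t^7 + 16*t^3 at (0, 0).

8

The Hessian of f at 0 has rank 0. Corank 2; j^3 = (s + t)*(5*s + 4*t)^2 has shape L^2 M (L != M), so D-series; mu = 8 gives D_8.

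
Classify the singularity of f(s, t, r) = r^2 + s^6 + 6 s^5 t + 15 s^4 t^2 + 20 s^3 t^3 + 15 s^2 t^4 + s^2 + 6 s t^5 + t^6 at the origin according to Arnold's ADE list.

A5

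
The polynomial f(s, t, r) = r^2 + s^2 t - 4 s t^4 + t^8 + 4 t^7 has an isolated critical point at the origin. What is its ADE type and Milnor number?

Type D9, Milnor number mu = 9.

The Hessian of f at 0 has rank 1. Corank 2; j^3 = s^2*t has shape L^2 M (L != M), so D-series; mu = 9 gives D_9.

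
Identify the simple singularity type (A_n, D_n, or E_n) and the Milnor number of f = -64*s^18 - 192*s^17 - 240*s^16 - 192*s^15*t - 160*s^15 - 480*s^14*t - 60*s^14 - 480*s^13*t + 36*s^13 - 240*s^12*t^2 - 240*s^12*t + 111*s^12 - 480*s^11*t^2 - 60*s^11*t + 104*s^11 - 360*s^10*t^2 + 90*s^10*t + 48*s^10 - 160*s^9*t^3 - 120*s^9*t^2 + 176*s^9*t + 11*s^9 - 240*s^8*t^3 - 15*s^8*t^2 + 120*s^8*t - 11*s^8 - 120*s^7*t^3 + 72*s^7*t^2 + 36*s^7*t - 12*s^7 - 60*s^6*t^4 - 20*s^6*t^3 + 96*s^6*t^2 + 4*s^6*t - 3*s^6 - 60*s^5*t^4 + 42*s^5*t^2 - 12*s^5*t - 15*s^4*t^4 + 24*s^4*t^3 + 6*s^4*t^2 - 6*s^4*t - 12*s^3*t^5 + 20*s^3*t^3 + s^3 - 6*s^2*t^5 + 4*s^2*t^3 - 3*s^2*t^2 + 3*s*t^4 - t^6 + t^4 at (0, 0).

Type E_{6}, Milnor number mu = 6.

The Hessian of f at 0 is [[0, 0], [0, 0]] with rank 0, so corank 2. A Groebner basis of the Jacobian ideal J(f) in C{s,t} is {s^3, s^2*t, -s^2/2 + s*t^2, t^3}; counting standard monomials gives mu = 6. Corank 2; j^3 = s^3 is a perfect cube, so E-series; the 4-jet and mu = 6 give E_6.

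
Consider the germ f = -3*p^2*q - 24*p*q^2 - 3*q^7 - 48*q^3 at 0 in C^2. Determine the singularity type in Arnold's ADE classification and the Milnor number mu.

Type D_8, Milnor number mu = 8.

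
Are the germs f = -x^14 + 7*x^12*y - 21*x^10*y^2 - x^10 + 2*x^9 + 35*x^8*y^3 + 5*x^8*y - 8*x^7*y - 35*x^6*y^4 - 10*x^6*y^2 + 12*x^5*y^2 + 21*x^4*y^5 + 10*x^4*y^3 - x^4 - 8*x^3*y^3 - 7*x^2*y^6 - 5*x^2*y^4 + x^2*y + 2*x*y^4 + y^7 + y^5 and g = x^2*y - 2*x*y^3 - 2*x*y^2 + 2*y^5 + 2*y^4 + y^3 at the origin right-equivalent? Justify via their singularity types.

The Hessian of f at 0 is [[0, 0], [0, 0]] with rank 0, so corank 2. A Groebner basis of the Jacobian ideal J(f) in C{x,y} is {x*y + y^4, x*y^2, x^2 - 5*x*y}; counting standard monomials gives mu = 6. Corank 2; j^3 = x^2*y has shape L^2 M (L != M), so D-series; mu = 6 gives D_6. The Hessian of g at 0 is [[0, 0], [0, 0]] with rank 0, so corank 2. A Groebner basis of the Jacobian ideal J(g) in C{x,y} is {x^3 + 3*x^2/4 - 5*x*y/2 + 7*y^2/4, x^2*y + x^2/2 - 2*x*y + 3*y^2/2, x^2/4 + x*y^2 - 3*x*y/2 + 5*y^2/4, -x*y + y^3 + y^2}; counting standard monomials gives mu = 6. Corank 2; j^3 = y*(x - y)^2 has shape L^2 M (L != M), so D-series; mu = 6 gives D_6. Both have type D_6, hence right-equivalent.

Yes.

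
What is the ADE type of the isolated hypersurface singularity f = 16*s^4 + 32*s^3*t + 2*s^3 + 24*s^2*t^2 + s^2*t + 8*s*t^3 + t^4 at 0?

D_{5}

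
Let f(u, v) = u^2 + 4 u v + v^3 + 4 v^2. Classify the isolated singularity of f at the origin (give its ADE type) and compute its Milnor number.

Type A2, Milnor number mu = 2.

The Hessian of f at 0 is [[2, 4], [4, 8]] with rank 1, so corank 1. A Groebner basis of the Jacobian ideal J(f) in C{u,v} is {v^2, u + 2*v}; counting standard monomials gives mu = 2. Corank 1: A-series; mu = 2 gives A_2.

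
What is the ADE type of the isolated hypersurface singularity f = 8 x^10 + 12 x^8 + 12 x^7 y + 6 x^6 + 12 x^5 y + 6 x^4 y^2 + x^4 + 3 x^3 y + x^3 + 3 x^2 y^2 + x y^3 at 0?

E_7

The Hessian of f at 0 has rank 0. Corank 2; j^3 = x^3 is a perfect cube, so E-series; the 4-jet and mu = 7 give E_7.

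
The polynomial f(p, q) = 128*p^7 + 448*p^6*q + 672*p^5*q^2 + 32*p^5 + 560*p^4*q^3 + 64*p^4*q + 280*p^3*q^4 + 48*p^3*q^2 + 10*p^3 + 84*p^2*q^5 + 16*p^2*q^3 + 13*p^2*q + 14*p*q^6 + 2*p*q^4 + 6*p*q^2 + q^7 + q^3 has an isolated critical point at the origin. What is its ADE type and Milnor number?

The Hessian of f at 0 has rank 0. Corank 2; j^3 = (2*p + q)*(5*p^2 + 4*p*q + q^2) splits into three distinct lines over C (the quadratic factor has nonzero discriminant), so D_4.

Type D_{4}, Milnor number mu = 4.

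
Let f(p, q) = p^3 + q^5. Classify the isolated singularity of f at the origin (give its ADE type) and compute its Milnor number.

The Hessian of f at 0 is [[0, 0], [0, 0]] with rank 0, so corank 2. A Groebner basis of the Jacobian ideal J(f) in C{p,q} is {q^4, p^2}; counting standard monomials gives mu = 8. Corank 2; j^3 = p^3 is a perfect cube, so E-series; the 5-jet and mu = 8 give E_8.

Type E8, Milnor number mu = 8.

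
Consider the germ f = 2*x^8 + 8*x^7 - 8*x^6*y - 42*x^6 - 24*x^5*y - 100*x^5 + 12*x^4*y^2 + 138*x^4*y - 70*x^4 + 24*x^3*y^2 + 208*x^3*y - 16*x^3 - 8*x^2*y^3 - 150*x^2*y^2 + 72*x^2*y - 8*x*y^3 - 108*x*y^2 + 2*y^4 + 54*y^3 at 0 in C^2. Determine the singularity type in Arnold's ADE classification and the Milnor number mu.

The Hessian of f at 0 is [[0, 0], [0, 0]] with rank 0, so corank 2. A Groebner basis of the Jacobian ideal J(f) in C{x,y} is {x^3 - 2*x^2 + 6*x*y - 9*y^2/2, x^2*y - 14*x^2/9 + 14*x*y/3 - 7*y^2/2, -32*x^2/27 + x*y^2 + 32*x*y/9 - 8*y^2/3, -8*x^2/9 + 8*x*y/3 + y^3 - 2*y^2}; counting standard monomials gives mu = 6. Corank 2; j^3 = -2*(2*x - 3*y)^3 is a perfect cube, so E-series; the 4-jet and mu = 6 give E_6.

Type E_{6}, Milnor number mu = 6.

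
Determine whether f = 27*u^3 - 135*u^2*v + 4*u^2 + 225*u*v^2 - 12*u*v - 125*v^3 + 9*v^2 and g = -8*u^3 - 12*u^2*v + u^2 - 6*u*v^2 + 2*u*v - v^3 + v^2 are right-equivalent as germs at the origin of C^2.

The Hessian of f at 0 has rank 1. Corank 1: A-series; mu = 2 gives A_2. The Hessian of g at 0 has rank 1. Corank 1: A-series; mu = 2 gives A_2. Both have type A_2, hence right-equivalent.

Yes.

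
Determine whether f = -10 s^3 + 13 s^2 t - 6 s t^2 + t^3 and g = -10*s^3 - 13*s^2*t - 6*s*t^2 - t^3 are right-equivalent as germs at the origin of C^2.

Yes.

The Hessian of f at 0 is [[0, 0], [0, 0]] with rank 0, so corank 2. A Groebner basis of the Jacobian ideal J(f) in C{s,t} is {t^3, s^2 - 3*t^2/11, s*t - 6*t^2/11}; counting standard monomials gives mu = 4. Corank 2; j^3 = -(2*s - t)*(5*s^2 - 4*s*t + t^2) splits into three distinct lines over C (the quadratic factor has nonzero discriminant), so D_4. The Hessian of g at 0 is [[0, 0], [0, 0]] with rank 0, so corank 2. A Groebner basis of the Jacobian ideal J(g) in C{s,t} is {t^3, s^2 - 3*t^2/11, s*t + 6*t^2/11}; counting standard monomials gives mu = 4. Corank 2; j^3 = -(2*s + t)*(5*s^2 + 4*s*t + t^2) splits into three distinct lines over C (the quadratic factor has nonzero discriminant), so D_4. Both have type D_4, hence right-equivalent.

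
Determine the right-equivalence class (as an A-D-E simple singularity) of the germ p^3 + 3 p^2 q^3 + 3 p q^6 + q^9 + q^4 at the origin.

The Hessian of f at 0 has rank 0. Corank 2; j^3 = p^3 is a perfect cube, so E-series; the 4-jet and mu = 6 give E_6.

E_{6}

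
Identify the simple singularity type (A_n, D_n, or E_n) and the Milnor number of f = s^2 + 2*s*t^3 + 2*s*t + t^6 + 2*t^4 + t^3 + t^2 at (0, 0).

Type A2, Milnor number mu = 2.

The Hessian of f at 0 has rank 1. Corank 1: A-series; mu = 2 gives A_2.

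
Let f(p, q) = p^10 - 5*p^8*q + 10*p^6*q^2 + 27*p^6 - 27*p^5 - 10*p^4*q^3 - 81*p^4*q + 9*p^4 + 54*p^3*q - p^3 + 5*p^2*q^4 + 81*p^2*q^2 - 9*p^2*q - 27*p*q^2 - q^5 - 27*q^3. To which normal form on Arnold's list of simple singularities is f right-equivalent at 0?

E_{8}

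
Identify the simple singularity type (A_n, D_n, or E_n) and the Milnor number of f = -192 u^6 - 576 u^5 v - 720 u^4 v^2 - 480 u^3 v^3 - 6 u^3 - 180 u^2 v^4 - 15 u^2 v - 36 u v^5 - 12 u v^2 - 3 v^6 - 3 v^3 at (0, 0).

Type D_{7}, Milnor number mu = 7.

The Hessian of f at 0 has rank 0. Corank 2; j^3 = -3*(u + v)^2*(2*u + v) has shape L^2 M (L != M), so D-series; mu = 7 gives D_7.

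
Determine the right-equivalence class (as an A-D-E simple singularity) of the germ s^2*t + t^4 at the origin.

D5

The Hessian of f at 0 has rank 0. Corank 2; j^3 = s^2*t has shape L^2 M (L != M), so D-series; mu = 5 gives D_5.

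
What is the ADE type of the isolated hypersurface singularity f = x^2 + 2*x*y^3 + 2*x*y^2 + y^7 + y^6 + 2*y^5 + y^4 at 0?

A6

The Hessian of f at 0 has rank 1. Corank 1: A-series; mu = 6 gives A_6.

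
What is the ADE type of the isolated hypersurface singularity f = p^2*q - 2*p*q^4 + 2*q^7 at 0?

The Hessian of f at 0 has rank 0. Corank 2; j^3 = p^2*q has shape L^2 M (L != M), so D-series; mu = 8 gives D_8.

D_8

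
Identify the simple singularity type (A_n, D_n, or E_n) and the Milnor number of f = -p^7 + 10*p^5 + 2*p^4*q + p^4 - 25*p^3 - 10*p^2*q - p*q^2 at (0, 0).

The Hessian of f at 0 is [[0, 0], [0, 0]] with rank 0, so corank 2. A Groebner basis of the Jacobian ideal J(f) in C{p,q} is {p*q^2 - 125*p*q/4 - 25*q^2/4, 625*p*q/4 + q^3 + 125*q^2/4, p^2 + p*q/5}; counting standard monomials gives mu = 5. Corank 2; j^3 = -p*(5*p + q)^2 has shape L^2 M (L != M), so D-series; mu = 5 gives D_5.

Type D5, Milnor number mu = 5.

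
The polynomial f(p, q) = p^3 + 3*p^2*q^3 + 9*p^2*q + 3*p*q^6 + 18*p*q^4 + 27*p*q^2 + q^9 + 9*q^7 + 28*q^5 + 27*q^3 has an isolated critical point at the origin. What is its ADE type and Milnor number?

The Hessian of f at 0 has rank 0. Corank 2; j^3 = (p + 3*q)^3 is a perfect cube, so E-series; the 5-jet and mu = 8 give E_8.

Type E8, Milnor number mu = 8.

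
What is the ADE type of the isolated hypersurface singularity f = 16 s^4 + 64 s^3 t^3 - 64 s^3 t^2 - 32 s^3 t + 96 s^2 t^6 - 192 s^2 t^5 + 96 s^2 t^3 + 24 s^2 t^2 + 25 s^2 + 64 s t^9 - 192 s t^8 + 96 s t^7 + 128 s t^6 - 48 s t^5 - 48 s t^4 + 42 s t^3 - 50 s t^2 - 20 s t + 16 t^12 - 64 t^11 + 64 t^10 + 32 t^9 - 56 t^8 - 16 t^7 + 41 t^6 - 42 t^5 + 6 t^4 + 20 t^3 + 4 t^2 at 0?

A_3

The Hessian of f at 0 is [[50, -20], [-20, 8]] with rank 1, so corank 1. A Groebner basis of the Jacobian ideal J(f) in C{s,t} is {s^2 - 4*s/25 + 8*t/125, s*t - 2*s/5 + 4*t/25, -s + t^2 + 2*t/5}; counting standard monomials gives mu = 3. Corank 1: A-series; mu = 3 gives A_3.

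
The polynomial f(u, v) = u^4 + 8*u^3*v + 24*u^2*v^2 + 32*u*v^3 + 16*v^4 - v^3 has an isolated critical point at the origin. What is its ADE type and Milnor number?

Type E_6, Milnor number mu = 6.

The Hessian of f at 0 has rank 0. Corank 2; j^3 = -v^3 is a perfect cube, so E-series; the 4-jet and mu = 6 give E_6.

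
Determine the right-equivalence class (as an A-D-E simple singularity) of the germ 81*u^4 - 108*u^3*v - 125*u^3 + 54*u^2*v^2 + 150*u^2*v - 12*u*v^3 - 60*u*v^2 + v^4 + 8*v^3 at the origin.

E6

The Hessian of f at 0 is [[0, 0], [0, 0]] with rank 0, so corank 2. A Groebner basis of the Jacobian ideal J(f) in C{u,v} is {v^4, u*v^2 - 17*v^3/45, u^2 - 4*u*v/5 + 4*v^2/25}; counting standard monomials gives mu = 6. Corank 2; j^3 = -(5*u - 2*v)^3 is a perfect cube, so E-series; the 4-jet and mu = 6 give E_6.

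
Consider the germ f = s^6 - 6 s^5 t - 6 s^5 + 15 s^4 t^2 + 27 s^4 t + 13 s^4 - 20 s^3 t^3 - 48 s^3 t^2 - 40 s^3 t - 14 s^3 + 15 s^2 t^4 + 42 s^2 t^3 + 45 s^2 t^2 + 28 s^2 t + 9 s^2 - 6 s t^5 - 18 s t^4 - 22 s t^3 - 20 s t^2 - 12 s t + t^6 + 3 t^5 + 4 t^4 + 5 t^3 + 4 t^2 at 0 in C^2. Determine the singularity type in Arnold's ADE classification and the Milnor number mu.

Type A_2, Milnor number mu = 2.

The Hessian of f at 0 is [[18, -12], [-12, 8]] with rank 1, so corank 1. A Groebner basis of the Jacobian ideal J(f) in C{s,t} is {t^2, s - 2*t/3}; counting standard monomials gives mu = 2. Corank 1: A-series; mu = 2 gives A_2.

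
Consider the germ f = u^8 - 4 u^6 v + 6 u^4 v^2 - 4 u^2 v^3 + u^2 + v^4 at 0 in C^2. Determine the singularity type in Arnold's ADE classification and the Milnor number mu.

The Hessian of f at 0 has rank 1. Corank 1: A-series; mu = 3 gives A_3.

Type A_{3}, Milnor number mu = 3.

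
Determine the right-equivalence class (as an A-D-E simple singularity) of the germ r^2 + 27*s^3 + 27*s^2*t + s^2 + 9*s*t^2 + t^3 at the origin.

The Hessian of f at 0 is [[2, 0, 0], [0, 0, 0], [0, 0, 2]] with rank 2, so corank 1. A Groebner basis of the Jacobian ideal J(f) in C{s,t,r} is {t^2, s, r}; counting standard monomials gives mu = 2. Corank 1: A-series; mu = 2 gives A_2.

A_2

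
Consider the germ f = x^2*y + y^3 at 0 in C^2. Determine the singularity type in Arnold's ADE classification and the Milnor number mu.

Type D4, Milnor number mu = 4.

The Hessian of f at 0 has rank 0. Corank 2; j^3 = y*(x^2 + y^2) splits into three distinct lines over C (the quadratic factor has nonzero discriminant), so D_4.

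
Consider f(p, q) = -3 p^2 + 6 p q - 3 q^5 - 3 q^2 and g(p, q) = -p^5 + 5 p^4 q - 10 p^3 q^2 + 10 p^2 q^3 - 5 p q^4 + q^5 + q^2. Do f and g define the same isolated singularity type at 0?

Yes.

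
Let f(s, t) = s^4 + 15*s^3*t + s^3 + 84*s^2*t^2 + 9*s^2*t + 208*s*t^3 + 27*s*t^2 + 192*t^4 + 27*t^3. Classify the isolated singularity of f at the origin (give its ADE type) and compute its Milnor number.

The Hessian of f at 0 has rank 0. Corank 2; j^3 = (s + 3*t)^3 is a perfect cube, so E-series; the 4-jet and mu = 7 give E_7.

Type E7, Milnor number mu = 7.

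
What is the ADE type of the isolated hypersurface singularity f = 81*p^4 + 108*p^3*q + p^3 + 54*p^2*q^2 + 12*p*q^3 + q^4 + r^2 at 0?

The Hessian of f at 0 is [[0, 0, 0], [0, 0, 0], [0, 0, 2]] with rank 1, so corank 2. A Groebner basis of the Jacobian ideal J(f) in C{p,q,r} is {q^4, p*q^2 + q^3/9, p^2, r}; counting standard monomials gives mu = 6. Corank 2; j^3 = p^3 is a perfect cube, so E-series; the 4-jet and mu = 6 give E_6.

E6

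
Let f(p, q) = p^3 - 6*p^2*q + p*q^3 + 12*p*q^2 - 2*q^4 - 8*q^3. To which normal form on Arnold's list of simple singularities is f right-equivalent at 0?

E_7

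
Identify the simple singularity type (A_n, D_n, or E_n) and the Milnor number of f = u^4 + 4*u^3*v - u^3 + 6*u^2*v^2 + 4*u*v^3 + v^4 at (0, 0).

Type E6, Milnor number mu = 6.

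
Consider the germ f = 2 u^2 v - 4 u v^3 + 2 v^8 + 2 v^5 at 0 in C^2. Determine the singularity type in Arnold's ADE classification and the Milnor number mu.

The Hessian of f at 0 is [[0, 0], [0, 0]] with rank 0, so corank 2. A Groebner basis of the Jacobian ideal J(f) in C{u,v} is {u^4, u^3*v + u^2/8 - u*v^2/8, -u^3 + u^2*v^2, -u*v + v^3}; counting standard monomials gives mu = 9. Corank 2; j^3 = 2*u^2*v has shape L^2 M (L != M), so D-series; mu = 9 gives D_9.

Type D9, Milnor number mu = 9.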